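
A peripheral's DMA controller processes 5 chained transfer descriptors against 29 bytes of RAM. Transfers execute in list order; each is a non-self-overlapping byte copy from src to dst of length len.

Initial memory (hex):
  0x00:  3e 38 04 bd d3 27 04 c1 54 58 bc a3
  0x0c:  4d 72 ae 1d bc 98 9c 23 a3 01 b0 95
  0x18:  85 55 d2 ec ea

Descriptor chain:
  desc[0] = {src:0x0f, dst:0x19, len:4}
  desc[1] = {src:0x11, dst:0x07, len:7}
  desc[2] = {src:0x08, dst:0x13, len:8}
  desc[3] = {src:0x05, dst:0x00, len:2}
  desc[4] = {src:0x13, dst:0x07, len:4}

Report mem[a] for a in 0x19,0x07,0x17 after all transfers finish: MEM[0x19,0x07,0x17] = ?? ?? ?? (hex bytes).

MEM[0x19,0x07,0x17] = ae 9c b0

  after D0: wrote 4B at 0x19 = 1dbc989c
  after D1: wrote 7B at 0x07 = 989c23a301b095
  after D2: wrote 8B at 0x13 = 9c23a301b095ae1d
  after D3: wrote 2B at 0x00 = 2704
  after D4: wrote 4B at 0x07 = 9c23a301
query mem[0x19]=0xae, mem[0x07]=0x9c, mem[0x17]=0xb0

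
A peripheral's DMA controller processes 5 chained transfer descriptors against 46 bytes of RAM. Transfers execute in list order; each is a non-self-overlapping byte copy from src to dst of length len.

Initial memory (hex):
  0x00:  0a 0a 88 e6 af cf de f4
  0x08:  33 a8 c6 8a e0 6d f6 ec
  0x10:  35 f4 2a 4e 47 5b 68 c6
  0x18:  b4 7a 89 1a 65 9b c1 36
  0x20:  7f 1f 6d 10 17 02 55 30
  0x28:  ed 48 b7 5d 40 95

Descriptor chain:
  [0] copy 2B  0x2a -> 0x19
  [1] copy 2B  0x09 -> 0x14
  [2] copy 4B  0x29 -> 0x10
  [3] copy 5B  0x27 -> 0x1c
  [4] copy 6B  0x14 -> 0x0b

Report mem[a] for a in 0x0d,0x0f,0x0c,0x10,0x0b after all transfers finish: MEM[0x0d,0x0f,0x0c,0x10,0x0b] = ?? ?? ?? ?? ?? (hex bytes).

MEM[0x0d,0x0f,0x0c,0x10,0x0b] = 68 b4 c6 b7 a8

[0] 0x2a->0x19 len=2 : b7 5d
[1] 0x09->0x14 len=2 : a8 c6
[2] 0x29->0x10 len=4 : 48 b7 5d 40
[3] 0x27->0x1c len=5 : 30 ed 48 b7 5d
[4] 0x14->0x0b len=6 : a8 c6 68 c6 b4 b7
query mem[0x0d]=0x68, mem[0x0f]=0xb4, mem[0x0c]=0xc6, mem[0x10]=0xb7, mem[0x0b]=0xa8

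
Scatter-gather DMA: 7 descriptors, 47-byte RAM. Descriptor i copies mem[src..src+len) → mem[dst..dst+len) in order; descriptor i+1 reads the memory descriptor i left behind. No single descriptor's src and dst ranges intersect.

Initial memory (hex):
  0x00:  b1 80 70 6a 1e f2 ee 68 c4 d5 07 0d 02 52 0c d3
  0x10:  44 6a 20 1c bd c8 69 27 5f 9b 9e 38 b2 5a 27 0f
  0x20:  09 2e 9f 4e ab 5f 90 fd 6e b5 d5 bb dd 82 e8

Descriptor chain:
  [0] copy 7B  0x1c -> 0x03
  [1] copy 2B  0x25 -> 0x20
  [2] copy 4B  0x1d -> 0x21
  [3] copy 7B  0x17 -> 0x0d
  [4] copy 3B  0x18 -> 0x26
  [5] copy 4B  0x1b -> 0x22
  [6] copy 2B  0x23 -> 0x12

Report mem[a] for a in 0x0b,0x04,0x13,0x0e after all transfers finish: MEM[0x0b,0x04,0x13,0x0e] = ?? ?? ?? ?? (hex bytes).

MEM[0x0b,0x04,0x13,0x0e] = 0d 5a 5a 5f

D0: mem[0x03..0x09] <- [b2 5a 27 0f 09 2e 9f]
D1: mem[0x20..0x21] <- [5f 90]
D2: mem[0x21..0x24] <- [5a 27 0f 5f]
D3: mem[0x0d..0x13] <- [27 5f 9b 9e 38 b2 5a]
D4: mem[0x26..0x28] <- [5f 9b 9e]
D5: mem[0x22..0x25] <- [38 b2 5a 27]
D6: mem[0x12..0x13] <- [b2 5a]
query mem[0x0b]=0x0d, mem[0x04]=0x5a, mem[0x13]=0x5a, mem[0x0e]=0x5f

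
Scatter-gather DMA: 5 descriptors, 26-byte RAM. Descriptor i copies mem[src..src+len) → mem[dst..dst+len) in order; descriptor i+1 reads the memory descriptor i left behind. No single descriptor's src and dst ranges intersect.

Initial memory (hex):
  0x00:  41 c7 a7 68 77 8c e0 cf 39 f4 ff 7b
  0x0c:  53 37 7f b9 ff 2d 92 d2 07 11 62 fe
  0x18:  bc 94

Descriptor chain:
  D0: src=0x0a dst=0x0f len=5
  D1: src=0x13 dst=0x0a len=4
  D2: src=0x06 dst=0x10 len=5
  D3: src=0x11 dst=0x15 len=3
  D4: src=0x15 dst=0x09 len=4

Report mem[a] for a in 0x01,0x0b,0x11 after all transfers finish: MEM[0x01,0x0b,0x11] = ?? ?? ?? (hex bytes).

MEM[0x01,0x0b,0x11] = c7 f4 cf

#0 dst[0x0f+5] := {0xff,0x7b,0x53,0x37,0x7f}
#1 dst[0x0a+4] := {0x7f,0x07,0x11,0x62}
#2 dst[0x10+5] := {0xe0,0xcf,0x39,0xf4,0x7f}
#3 dst[0x15+3] := {0xcf,0x39,0xf4}
#4 dst[0x09+4] := {0xcf,0x39,0xf4,0xbc}
query mem[0x01]=0xc7, mem[0x0b]=0xf4, mem[0x11]=0xcf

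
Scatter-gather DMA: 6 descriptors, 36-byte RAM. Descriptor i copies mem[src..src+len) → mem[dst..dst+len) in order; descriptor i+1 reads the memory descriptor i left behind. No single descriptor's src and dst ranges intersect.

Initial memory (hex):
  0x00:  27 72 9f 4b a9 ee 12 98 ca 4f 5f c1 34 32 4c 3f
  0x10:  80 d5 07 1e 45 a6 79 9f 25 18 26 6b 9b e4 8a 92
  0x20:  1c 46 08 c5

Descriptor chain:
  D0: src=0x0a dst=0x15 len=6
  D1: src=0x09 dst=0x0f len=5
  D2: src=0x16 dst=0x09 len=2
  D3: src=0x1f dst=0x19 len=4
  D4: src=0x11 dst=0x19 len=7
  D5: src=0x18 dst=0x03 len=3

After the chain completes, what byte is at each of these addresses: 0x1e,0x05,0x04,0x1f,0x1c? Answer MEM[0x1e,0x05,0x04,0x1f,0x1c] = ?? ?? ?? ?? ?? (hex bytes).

MEM[0x1e,0x05,0x04,0x1f,0x1c] = c1 34 c1 34 45

[0] 0x0a->0x15 len=6 : 5f c1 34 32 4c 3f
[1] 0x09->0x0f len=5 : 4f 5f c1 34 32
[2] 0x16->0x09 len=2 : c1 34
[3] 0x1f->0x19 len=4 : 92 1c 46 08
[4] 0x11->0x19 len=7 : c1 34 32 45 5f c1 34
[5] 0x18->0x03 len=3 : 32 c1 34
query mem[0x1e]=0xc1, mem[0x05]=0x34, mem[0x04]=0xc1, mem[0x1f]=0x34, mem[0x1c]=0x45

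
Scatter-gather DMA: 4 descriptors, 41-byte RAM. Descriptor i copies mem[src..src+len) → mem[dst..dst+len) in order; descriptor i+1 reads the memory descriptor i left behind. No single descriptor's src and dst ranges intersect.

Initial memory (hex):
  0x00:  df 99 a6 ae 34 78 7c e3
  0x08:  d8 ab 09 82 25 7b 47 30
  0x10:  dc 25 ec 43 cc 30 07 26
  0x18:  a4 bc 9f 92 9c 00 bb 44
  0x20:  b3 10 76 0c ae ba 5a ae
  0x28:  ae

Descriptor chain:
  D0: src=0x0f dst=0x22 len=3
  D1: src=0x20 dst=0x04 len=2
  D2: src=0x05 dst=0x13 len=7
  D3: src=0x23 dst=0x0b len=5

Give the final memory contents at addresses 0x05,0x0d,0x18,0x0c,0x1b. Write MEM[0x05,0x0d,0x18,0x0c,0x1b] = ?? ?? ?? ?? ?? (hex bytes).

MEM[0x05,0x0d,0x18,0x0c,0x1b] = 10 ba 09 25 92

  after D0: wrote 3B at 0x22 = 30dc25
  after D1: wrote 2B at 0x04 = b310
  after D2: wrote 7B at 0x13 = 107ce3d8ab0982
  after D3: wrote 5B at 0x0b = dc25ba5aae
query mem[0x05]=0x10, mem[0x0d]=0xba, mem[0x18]=0x09, mem[0x0c]=0x25, mem[0x1b]=0x92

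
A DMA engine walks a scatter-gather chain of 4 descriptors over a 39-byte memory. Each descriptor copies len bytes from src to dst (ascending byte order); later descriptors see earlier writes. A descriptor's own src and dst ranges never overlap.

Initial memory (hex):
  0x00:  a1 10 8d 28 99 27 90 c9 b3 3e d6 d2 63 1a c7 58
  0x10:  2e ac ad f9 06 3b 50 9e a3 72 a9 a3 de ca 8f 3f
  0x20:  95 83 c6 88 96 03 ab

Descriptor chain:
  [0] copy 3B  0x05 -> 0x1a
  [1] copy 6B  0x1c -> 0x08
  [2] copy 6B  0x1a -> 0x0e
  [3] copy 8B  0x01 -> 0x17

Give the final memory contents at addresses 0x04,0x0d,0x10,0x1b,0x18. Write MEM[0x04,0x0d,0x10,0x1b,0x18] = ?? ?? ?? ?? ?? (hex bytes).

MEM[0x04,0x0d,0x10,0x1b,0x18] = 99 83 c9 27 8d

  after D0: wrote 3B at 0x1a = 2790c9
  after D1: wrote 6B at 0x08 = c9ca8f3f9583
  after D2: wrote 6B at 0x0e = 2790c9ca8f3f
  after D3: wrote 8B at 0x17 = 108d28992790c9c9
query mem[0x04]=0x99, mem[0x0d]=0x83, mem[0x10]=0xc9, mem[0x1b]=0x27, mem[0x18]=0x8d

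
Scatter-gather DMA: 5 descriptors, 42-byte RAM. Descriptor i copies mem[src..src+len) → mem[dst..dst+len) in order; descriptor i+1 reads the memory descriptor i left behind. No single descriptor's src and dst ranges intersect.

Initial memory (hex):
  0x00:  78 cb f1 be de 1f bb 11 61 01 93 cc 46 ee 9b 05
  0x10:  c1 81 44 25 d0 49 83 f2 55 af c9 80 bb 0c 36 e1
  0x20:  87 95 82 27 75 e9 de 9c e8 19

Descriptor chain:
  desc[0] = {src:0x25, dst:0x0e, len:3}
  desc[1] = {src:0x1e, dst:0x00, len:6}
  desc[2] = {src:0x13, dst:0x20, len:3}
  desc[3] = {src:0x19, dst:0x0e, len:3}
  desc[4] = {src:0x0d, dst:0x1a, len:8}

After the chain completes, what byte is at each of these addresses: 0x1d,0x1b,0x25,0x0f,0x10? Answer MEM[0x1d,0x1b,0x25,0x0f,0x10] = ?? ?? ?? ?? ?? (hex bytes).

MEM[0x1d,0x1b,0x25,0x0f,0x10] = 80 af e9 c9 80

#0 dst[0x0e+3] := {0xe9,0xde,0x9c}
#1 dst[0x00+6] := {0x36,0xe1,0x87,0x95,0x82,0x27}
#2 dst[0x20+3] := {0x25,0xd0,0x49}
#3 dst[0x0e+3] := {0xaf,0xc9,0x80}
#4 dst[0x1a+8] := {0xee,0xaf,0xc9,0x80,0x81,0x44,0x25,0xd0}
query mem[0x1d]=0x80, mem[0x1b]=0xaf, mem[0x25]=0xe9, mem[0x0f]=0xc9, mem[0x10]=0x80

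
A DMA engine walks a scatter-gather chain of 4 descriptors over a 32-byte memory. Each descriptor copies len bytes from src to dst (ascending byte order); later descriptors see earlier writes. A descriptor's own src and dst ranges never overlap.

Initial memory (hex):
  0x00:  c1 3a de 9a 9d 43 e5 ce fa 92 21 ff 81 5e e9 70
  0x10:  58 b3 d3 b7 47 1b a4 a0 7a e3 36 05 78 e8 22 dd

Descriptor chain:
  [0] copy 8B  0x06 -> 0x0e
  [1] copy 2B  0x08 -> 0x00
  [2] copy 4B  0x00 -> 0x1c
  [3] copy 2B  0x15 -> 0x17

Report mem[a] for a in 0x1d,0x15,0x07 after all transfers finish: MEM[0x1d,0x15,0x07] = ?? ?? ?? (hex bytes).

MEM[0x1d,0x15,0x07] = 92 5e ce

#0 dst[0x0e+8] := {0xe5,0xce,0xfa,0x92,0x21,0xff,0x81,0x5e}
#1 dst[0x00+2] := {0xfa,0x92}
#2 dst[0x1c+4] := {0xfa,0x92,0xde,0x9a}
#3 dst[0x17+2] := {0x5e,0xa4}
query mem[0x1d]=0x92, mem[0x15]=0x5e, mem[0x07]=0xce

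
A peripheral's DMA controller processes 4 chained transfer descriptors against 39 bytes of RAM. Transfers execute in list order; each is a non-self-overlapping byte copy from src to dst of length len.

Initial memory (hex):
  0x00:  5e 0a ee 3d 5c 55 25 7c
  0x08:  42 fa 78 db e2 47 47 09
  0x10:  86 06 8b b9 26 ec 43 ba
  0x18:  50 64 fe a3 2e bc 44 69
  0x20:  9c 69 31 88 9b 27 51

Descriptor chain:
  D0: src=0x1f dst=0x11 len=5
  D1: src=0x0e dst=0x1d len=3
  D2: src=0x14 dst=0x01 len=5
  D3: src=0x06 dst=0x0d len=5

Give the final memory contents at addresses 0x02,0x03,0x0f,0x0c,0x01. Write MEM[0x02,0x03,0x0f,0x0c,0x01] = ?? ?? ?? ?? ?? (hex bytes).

[0] 0x1f->0x11 len=5 : 69 9c 69 31 88
[1] 0x0e->0x1d len=3 : 47 09 86
[2] 0x14->0x01 len=5 : 31 88 43 ba 50
[3] 0x06->0x0d len=5 : 25 7c 42 fa 78
query mem[0x02]=0x88, mem[0x03]=0x43, mem[0x0f]=0x42, mem[0x0c]=0xe2, mem[0x01]=0x31

MEM[0x02,0x03,0x0f,0x0c,0x01] = 88 43 42 e2 31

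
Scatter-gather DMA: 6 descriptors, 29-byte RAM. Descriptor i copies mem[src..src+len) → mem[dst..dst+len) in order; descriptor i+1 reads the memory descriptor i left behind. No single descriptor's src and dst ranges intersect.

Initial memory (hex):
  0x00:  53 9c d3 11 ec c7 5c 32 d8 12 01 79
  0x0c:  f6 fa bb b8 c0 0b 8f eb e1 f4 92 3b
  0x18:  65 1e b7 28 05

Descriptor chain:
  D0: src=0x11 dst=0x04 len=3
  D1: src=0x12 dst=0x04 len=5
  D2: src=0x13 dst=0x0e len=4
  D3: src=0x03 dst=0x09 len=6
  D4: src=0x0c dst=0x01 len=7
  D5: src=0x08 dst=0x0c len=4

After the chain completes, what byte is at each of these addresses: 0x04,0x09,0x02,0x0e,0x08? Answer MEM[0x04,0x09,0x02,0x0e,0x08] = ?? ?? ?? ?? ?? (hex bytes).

D0: mem[0x04..0x06] <- [0b 8f eb]
D1: mem[0x04..0x08] <- [8f eb e1 f4 92]
D2: mem[0x0e..0x11] <- [eb e1 f4 92]
D3: mem[0x09..0x0e] <- [11 8f eb e1 f4 92]
D4: mem[0x01..0x07] <- [e1 f4 92 e1 f4 92 8f]
D5: mem[0x0c..0x0f] <- [92 11 8f eb]
query mem[0x04]=0xe1, mem[0x09]=0x11, mem[0x02]=0xf4, mem[0x0e]=0x8f, mem[0x08]=0x92

MEM[0x04,0x09,0x02,0x0e,0x08] = e1 11 f4 8f 92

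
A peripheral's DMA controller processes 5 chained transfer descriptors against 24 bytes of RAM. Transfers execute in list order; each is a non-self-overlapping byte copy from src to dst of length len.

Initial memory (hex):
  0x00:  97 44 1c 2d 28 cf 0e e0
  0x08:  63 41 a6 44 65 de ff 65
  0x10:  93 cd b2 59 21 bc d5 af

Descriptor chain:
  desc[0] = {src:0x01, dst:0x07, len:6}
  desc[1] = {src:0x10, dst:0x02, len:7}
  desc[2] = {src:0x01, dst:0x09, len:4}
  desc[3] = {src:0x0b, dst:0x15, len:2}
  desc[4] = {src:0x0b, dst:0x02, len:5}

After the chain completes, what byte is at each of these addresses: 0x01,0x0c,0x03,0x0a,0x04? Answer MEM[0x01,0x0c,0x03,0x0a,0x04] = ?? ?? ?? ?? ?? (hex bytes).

  after D0: wrote 6B at 0x07 = 441c2d28cf0e
  after D1: wrote 7B at 0x02 = 93cdb25921bcd5
  after D2: wrote 4B at 0x09 = 4493cdb2
  after D3: wrote 2B at 0x15 = cdb2
  after D4: wrote 5B at 0x02 = cdb2deff65
query mem[0x01]=0x44, mem[0x0c]=0xb2, mem[0x03]=0xb2, mem[0x0a]=0x93, mem[0x04]=0xde

MEM[0x01,0x0c,0x03,0x0a,0x04] = 44 b2 b2 93 de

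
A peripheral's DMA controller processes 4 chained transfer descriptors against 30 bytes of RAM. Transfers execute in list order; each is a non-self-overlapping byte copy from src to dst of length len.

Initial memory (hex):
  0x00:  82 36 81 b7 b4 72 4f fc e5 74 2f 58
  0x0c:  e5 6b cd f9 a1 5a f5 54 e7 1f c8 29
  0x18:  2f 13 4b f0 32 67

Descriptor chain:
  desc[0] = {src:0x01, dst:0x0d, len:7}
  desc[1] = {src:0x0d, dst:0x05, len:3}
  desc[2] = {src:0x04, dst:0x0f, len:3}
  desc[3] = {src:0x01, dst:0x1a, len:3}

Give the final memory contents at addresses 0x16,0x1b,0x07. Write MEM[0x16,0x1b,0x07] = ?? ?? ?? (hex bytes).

  after D0: wrote 7B at 0x0d = 3681b7b4724ffc
  after D1: wrote 3B at 0x05 = 3681b7
  after D2: wrote 3B at 0x0f = b43681
  after D3: wrote 3B at 0x1a = 3681b7
query mem[0x16]=0xc8, mem[0x1b]=0x81, mem[0x07]=0xb7

MEM[0x16,0x1b,0x07] = c8 81 b7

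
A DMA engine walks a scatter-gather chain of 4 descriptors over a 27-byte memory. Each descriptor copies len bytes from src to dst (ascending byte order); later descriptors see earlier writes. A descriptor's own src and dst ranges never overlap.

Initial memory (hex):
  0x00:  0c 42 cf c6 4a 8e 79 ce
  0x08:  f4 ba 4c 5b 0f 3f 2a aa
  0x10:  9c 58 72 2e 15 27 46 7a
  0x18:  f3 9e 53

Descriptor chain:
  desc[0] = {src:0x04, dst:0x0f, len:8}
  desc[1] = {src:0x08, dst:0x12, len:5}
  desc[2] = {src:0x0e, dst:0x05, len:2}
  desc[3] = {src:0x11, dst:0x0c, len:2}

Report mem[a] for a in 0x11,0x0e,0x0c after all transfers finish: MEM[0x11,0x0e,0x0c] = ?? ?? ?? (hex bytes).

[0] 0x04->0x0f len=8 : 4a 8e 79 ce f4 ba 4c 5b
[1] 0x08->0x12 len=5 : f4 ba 4c 5b 0f
[2] 0x0e->0x05 len=2 : 2a 4a
[3] 0x11->0x0c len=2 : 79 f4
query mem[0x11]=0x79, mem[0x0e]=0x2a, mem[0x0c]=0x79

MEM[0x11,0x0e,0x0c] = 79 2a 79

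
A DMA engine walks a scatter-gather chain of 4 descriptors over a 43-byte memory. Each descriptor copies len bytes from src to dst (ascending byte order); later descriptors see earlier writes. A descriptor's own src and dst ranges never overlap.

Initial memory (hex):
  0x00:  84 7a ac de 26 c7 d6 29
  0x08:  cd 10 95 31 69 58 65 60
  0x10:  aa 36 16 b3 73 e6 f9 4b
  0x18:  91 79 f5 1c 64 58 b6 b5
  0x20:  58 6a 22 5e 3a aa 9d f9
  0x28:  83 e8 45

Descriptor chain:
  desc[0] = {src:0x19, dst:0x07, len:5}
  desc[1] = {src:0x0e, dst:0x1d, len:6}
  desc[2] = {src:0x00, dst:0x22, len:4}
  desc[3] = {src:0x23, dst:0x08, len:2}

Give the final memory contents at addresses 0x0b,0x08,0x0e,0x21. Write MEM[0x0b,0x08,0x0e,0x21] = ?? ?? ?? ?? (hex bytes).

MEM[0x0b,0x08,0x0e,0x21] = 58 7a 65 16

#0 dst[0x07+5] := {0x79,0xf5,0x1c,0x64,0x58}
#1 dst[0x1d+6] := {0x65,0x60,0xaa,0x36,0x16,0xb3}
#2 dst[0x22+4] := {0x84,0x7a,0xac,0xde}
#3 dst[0x08+2] := {0x7a,0xac}
query mem[0x0b]=0x58, mem[0x08]=0x7a, mem[0x0e]=0x65, mem[0x21]=0x16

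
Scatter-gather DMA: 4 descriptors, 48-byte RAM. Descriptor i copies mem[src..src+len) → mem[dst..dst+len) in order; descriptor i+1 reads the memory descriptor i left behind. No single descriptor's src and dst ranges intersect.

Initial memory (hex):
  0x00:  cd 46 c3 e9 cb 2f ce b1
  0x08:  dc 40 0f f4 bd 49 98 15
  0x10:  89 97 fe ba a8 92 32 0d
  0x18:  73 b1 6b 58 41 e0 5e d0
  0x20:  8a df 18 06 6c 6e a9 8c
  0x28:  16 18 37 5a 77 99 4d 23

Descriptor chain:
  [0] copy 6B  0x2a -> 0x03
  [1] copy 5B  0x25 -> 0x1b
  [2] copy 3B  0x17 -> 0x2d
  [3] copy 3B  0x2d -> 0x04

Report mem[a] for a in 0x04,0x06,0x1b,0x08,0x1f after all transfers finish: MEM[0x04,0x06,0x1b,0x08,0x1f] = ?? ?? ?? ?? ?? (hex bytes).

#0 dst[0x03+6] := {0x37,0x5a,0x77,0x99,0x4d,0x23}
#1 dst[0x1b+5] := {0x6e,0xa9,0x8c,0x16,0x18}
#2 dst[0x2d+3] := {0x0d,0x73,0xb1}
#3 dst[0x04+3] := {0x0d,0x73,0xb1}
query mem[0x04]=0x0d, mem[0x06]=0xb1, mem[0x1b]=0x6e, mem[0x08]=0x23, mem[0x1f]=0x18

MEM[0x04,0x06,0x1b,0x08,0x1f] = 0d b1 6e 23 18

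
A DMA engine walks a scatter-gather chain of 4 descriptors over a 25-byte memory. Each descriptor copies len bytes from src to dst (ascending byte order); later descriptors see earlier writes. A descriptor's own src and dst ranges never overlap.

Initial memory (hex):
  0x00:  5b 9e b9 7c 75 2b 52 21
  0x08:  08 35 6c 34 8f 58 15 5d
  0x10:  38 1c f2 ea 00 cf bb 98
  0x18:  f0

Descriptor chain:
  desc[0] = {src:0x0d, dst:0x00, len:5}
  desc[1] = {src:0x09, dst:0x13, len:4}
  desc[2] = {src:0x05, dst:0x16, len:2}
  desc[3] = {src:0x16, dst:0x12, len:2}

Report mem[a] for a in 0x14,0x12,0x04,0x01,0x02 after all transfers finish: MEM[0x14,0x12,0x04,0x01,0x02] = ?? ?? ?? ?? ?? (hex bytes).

MEM[0x14,0x12,0x04,0x01,0x02] = 6c 2b 1c 15 5d

#0 dst[0x00+5] := {0x58,0x15,0x5d,0x38,0x1c}
#1 dst[0x13+4] := {0x35,0x6c,0x34,0x8f}
#2 dst[0x16+2] := {0x2b,0x52}
#3 dst[0x12+2] := {0x2b,0x52}
query mem[0x14]=0x6c, mem[0x12]=0x2b, mem[0x04]=0x1c, mem[0x01]=0x15, mem[0x02]=0x5d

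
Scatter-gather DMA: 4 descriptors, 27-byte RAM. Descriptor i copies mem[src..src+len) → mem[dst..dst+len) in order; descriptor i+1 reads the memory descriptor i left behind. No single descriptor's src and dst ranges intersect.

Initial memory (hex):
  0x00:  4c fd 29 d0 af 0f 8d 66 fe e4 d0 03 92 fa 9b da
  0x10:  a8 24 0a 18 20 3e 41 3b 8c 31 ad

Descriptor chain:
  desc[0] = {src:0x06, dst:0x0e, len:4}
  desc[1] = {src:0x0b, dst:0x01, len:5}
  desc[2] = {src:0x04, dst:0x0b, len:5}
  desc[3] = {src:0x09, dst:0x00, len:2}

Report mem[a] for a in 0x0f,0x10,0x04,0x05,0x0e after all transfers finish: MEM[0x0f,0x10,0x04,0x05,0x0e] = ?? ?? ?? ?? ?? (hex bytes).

MEM[0x0f,0x10,0x04,0x05,0x0e] = fe fe 8d 66 66

[0] 0x06->0x0e len=4 : 8d 66 fe e4
[1] 0x0b->0x01 len=5 : 03 92 fa 8d 66
[2] 0x04->0x0b len=5 : 8d 66 8d 66 fe
[3] 0x09->0x00 len=2 : e4 d0
query mem[0x0f]=0xfe, mem[0x10]=0xfe, mem[0x04]=0x8d, mem[0x05]=0x66, mem[0x0e]=0x66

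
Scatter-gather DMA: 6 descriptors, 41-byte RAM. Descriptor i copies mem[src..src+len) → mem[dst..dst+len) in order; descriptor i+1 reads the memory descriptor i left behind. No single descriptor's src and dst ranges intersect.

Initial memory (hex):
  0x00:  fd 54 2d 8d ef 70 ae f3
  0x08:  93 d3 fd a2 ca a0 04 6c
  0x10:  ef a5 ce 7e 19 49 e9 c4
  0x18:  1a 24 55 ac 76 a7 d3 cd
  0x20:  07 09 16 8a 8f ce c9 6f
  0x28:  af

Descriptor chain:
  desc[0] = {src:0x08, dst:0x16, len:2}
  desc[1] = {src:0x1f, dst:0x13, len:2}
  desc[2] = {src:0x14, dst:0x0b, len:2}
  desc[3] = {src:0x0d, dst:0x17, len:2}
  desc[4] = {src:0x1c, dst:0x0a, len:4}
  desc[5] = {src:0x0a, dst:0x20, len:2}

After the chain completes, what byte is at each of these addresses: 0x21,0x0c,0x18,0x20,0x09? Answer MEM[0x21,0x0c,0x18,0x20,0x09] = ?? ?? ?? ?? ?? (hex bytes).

MEM[0x21,0x0c,0x18,0x20,0x09] = a7 d3 04 76 d3

[0] 0x08->0x16 len=2 : 93 d3
[1] 0x1f->0x13 len=2 : cd 07
[2] 0x14->0x0b len=2 : 07 49
[3] 0x0d->0x17 len=2 : a0 04
[4] 0x1c->0x0a len=4 : 76 a7 d3 cd
[5] 0x0a->0x20 len=2 : 76 a7
query mem[0x21]=0xa7, mem[0x0c]=0xd3, mem[0x18]=0x04, mem[0x20]=0x76, mem[0x09]=0xd3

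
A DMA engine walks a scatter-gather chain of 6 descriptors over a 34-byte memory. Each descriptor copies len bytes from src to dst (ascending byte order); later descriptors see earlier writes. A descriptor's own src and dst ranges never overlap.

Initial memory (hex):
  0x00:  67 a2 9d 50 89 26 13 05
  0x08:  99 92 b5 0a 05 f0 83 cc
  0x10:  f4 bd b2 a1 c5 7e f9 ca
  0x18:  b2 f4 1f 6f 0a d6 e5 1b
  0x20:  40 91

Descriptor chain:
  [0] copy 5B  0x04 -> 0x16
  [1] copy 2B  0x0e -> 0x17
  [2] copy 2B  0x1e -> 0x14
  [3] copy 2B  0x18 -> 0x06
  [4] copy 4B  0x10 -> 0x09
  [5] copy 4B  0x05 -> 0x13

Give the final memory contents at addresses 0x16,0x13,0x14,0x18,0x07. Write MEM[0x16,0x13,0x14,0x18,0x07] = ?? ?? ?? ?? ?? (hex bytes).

#0 dst[0x16+5] := {0x89,0x26,0x13,0x05,0x99}
#1 dst[0x17+2] := {0x83,0xcc}
#2 dst[0x14+2] := {0xe5,0x1b}
#3 dst[0x06+2] := {0xcc,0x05}
#4 dst[0x09+4] := {0xf4,0xbd,0xb2,0xa1}
#5 dst[0x13+4] := {0x26,0xcc,0x05,0x99}
query mem[0x16]=0x99, mem[0x13]=0x26, mem[0x14]=0xcc, mem[0x18]=0xcc, mem[0x07]=0x05

MEM[0x16,0x13,0x14,0x18,0x07] = 99 26 cc cc 05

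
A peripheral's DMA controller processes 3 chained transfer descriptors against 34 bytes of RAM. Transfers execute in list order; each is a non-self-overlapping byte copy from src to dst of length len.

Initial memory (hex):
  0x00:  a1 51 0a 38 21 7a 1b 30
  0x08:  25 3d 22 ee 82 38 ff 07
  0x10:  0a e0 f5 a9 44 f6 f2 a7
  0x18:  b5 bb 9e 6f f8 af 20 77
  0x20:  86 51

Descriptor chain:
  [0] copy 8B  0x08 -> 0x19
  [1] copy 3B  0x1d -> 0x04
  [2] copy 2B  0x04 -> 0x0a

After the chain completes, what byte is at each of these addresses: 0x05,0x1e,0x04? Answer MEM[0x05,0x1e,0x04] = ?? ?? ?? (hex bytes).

  after D0: wrote 8B at 0x19 = 253d22ee8238ff07
  after D1: wrote 3B at 0x04 = 8238ff
  after D2: wrote 2B at 0x0a = 8238
query mem[0x05]=0x38, mem[0x1e]=0x38, mem[0x04]=0x82

MEM[0x05,0x1e,0x04] = 38 38 82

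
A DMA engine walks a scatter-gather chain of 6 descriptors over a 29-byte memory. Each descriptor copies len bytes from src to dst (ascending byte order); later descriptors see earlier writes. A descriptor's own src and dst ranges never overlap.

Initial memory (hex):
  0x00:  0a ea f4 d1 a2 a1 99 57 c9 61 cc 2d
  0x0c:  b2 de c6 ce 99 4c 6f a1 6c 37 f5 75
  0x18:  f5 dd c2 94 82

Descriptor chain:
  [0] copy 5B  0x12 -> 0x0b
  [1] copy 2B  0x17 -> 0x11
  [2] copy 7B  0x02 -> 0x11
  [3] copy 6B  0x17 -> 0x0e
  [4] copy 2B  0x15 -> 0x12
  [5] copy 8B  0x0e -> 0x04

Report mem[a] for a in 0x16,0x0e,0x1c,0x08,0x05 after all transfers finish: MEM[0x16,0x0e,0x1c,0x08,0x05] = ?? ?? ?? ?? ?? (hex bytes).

[0] 0x12->0x0b len=5 : 6f a1 6c 37 f5
[1] 0x17->0x11 len=2 : 75 f5
[2] 0x02->0x11 len=7 : f4 d1 a2 a1 99 57 c9
[3] 0x17->0x0e len=6 : c9 f5 dd c2 94 82
[4] 0x15->0x12 len=2 : 99 57
[5] 0x0e->0x04 len=8 : c9 f5 dd c2 99 57 a1 99
query mem[0x16]=0x57, mem[0x0e]=0xc9, mem[0x1c]=0x82, mem[0x08]=0x99, mem[0x05]=0xf5

MEM[0x16,0x0e,0x1c,0x08,0x05] = 57 c9 82 99 f5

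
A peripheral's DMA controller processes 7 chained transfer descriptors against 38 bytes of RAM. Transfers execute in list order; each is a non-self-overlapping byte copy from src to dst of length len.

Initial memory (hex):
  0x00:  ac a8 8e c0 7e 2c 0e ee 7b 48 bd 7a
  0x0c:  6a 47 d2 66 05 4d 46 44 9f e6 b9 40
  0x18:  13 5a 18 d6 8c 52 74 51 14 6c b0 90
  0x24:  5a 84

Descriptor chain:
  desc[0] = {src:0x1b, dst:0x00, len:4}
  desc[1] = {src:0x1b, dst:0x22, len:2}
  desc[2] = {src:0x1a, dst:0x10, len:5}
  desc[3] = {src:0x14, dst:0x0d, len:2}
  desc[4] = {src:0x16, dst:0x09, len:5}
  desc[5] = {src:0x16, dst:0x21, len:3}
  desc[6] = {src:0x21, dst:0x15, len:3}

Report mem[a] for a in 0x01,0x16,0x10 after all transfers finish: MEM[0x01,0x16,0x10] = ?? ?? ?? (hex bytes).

MEM[0x01,0x16,0x10] = 8c 40 18

[0] 0x1b->0x00 len=4 : d6 8c 52 74
[1] 0x1b->0x22 len=2 : d6 8c
[2] 0x1a->0x10 len=5 : 18 d6 8c 52 74
[3] 0x14->0x0d len=2 : 74 e6
[4] 0x16->0x09 len=5 : b9 40 13 5a 18
[5] 0x16->0x21 len=3 : b9 40 13
[6] 0x21->0x15 len=3 : b9 40 13
query mem[0x01]=0x8c, mem[0x16]=0x40, mem[0x10]=0x18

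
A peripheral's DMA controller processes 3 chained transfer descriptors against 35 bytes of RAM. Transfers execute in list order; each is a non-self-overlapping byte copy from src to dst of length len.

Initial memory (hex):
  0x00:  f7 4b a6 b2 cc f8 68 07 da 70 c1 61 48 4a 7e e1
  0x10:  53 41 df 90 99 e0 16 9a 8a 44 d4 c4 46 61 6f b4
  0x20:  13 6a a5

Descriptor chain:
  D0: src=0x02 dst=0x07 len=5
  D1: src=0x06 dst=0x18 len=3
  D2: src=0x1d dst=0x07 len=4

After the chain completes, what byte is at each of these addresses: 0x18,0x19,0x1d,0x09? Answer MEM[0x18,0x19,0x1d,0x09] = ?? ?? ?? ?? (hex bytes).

MEM[0x18,0x19,0x1d,0x09] = 68 a6 61 b4

D0: mem[0x07..0x0b] <- [a6 b2 cc f8 68]
D1: mem[0x18..0x1a] <- [68 a6 b2]
D2: mem[0x07..0x0a] <- [61 6f b4 13]
query mem[0x18]=0x68, mem[0x19]=0xa6, mem[0x1d]=0x61, mem[0x09]=0xb4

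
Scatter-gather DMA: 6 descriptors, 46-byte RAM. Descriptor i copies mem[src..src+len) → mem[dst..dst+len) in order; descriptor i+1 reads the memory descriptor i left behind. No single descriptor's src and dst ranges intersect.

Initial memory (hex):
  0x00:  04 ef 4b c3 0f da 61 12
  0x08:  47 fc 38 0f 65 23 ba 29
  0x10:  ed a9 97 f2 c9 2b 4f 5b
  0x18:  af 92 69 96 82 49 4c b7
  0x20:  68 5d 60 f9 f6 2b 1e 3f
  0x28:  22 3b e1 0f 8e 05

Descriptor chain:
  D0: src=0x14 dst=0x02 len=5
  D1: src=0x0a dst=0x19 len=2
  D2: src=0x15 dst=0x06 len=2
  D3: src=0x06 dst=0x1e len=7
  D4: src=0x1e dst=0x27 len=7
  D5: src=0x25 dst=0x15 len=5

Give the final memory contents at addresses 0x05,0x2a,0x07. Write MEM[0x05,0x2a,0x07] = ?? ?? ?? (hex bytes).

MEM[0x05,0x2a,0x07] = 5b fc 4f

#0 dst[0x02+5] := {0xc9,0x2b,0x4f,0x5b,0xaf}
#1 dst[0x19+2] := {0x38,0x0f}
#2 dst[0x06+2] := {0x2b,0x4f}
#3 dst[0x1e+7] := {0x2b,0x4f,0x47,0xfc,0x38,0x0f,0x65}
#4 dst[0x27+7] := {0x2b,0x4f,0x47,0xfc,0x38,0x0f,0x65}
#5 dst[0x15+5] := {0x2b,0x1e,0x2b,0x4f,0x47}
query mem[0x05]=0x5b, mem[0x2a]=0xfc, mem[0x07]=0x4f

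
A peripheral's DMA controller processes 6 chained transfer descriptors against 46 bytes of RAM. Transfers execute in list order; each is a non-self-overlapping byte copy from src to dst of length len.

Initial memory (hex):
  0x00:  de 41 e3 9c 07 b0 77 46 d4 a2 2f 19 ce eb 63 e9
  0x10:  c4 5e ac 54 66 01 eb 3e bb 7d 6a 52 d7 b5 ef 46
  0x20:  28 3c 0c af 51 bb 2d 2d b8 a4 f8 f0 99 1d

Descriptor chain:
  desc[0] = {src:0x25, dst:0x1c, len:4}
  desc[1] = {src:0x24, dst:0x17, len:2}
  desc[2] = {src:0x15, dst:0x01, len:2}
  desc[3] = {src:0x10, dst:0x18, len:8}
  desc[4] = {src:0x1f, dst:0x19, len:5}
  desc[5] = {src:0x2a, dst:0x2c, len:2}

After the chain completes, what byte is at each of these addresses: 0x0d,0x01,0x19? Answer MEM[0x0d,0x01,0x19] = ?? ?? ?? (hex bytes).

MEM[0x0d,0x01,0x19] = eb 01 51

D0: mem[0x1c..0x1f] <- [bb 2d 2d b8]
D1: mem[0x17..0x18] <- [51 bb]
D2: mem[0x01..0x02] <- [01 eb]
D3: mem[0x18..0x1f] <- [c4 5e ac 54 66 01 eb 51]
D4: mem[0x19..0x1d] <- [51 28 3c 0c af]
D5: mem[0x2c..0x2d] <- [f8 f0]
query mem[0x0d]=0xeb, mem[0x01]=0x01, mem[0x19]=0x51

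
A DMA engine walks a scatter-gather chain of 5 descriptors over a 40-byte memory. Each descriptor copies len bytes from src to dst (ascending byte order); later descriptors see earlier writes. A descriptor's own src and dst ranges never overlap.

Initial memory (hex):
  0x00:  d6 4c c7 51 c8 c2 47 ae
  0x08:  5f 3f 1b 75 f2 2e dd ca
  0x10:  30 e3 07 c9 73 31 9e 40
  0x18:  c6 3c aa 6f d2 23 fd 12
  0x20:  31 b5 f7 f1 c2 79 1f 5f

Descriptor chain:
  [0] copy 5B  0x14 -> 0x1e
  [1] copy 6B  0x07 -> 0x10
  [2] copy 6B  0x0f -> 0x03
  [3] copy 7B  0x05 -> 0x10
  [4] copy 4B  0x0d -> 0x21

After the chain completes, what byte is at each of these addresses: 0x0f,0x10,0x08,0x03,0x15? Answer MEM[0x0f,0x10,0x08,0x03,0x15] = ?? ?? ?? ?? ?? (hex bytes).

  after D0: wrote 5B at 0x1e = 73319e40c6
  after D1: wrote 6B at 0x10 = ae5f3f1b75f2
  after D2: wrote 6B at 0x03 = caae5f3f1b75
  after D3: wrote 7B at 0x10 = 5f3f1b753f1b75
  after D4: wrote 4B at 0x21 = 2eddca5f
query mem[0x0f]=0xca, mem[0x10]=0x5f, mem[0x08]=0x75, mem[0x03]=0xca, mem[0x15]=0x1b

MEM[0x0f,0x10,0x08,0x03,0x15] = ca 5f 75 ca 1b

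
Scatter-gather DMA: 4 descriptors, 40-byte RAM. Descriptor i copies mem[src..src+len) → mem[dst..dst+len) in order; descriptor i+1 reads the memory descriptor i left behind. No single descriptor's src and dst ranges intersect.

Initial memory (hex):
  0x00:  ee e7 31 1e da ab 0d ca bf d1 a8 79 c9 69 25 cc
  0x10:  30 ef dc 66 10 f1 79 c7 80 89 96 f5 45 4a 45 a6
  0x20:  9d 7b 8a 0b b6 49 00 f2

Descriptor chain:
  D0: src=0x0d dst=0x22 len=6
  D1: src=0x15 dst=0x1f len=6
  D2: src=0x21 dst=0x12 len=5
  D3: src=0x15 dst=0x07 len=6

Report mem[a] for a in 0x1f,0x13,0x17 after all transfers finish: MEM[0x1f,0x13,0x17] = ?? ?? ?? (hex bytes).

D0: mem[0x22..0x27] <- [69 25 cc 30 ef dc]
D1: mem[0x1f..0x24] <- [f1 79 c7 80 89 96]
D2: mem[0x12..0x16] <- [c7 80 89 96 30]
D3: mem[0x07..0x0c] <- [96 30 c7 80 89 96]
query mem[0x1f]=0xf1, mem[0x13]=0x80, mem[0x17]=0xc7

MEM[0x1f,0x13,0x17] = f1 80 c7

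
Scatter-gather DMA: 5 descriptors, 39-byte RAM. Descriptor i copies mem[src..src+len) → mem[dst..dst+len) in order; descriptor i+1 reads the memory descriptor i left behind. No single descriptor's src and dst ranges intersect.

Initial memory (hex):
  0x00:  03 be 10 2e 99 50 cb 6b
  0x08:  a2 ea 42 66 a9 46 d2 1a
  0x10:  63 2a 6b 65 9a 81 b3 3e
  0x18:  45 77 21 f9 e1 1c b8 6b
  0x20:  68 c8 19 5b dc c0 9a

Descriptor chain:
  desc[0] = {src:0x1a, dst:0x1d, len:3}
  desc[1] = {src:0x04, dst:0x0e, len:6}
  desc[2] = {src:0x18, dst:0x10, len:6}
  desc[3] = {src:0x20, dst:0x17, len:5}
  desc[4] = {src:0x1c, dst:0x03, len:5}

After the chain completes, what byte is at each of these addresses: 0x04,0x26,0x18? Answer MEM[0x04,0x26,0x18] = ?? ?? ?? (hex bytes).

D0: mem[0x1d..0x1f] <- [21 f9 e1]
D1: mem[0x0e..0x13] <- [99 50 cb 6b a2 ea]
D2: mem[0x10..0x15] <- [45 77 21 f9 e1 21]
D3: mem[0x17..0x1b] <- [68 c8 19 5b dc]
D4: mem[0x03..0x07] <- [e1 21 f9 e1 68]
query mem[0x04]=0x21, mem[0x26]=0x9a, mem[0x18]=0xc8

MEM[0x04,0x26,0x18] = 21 9a c8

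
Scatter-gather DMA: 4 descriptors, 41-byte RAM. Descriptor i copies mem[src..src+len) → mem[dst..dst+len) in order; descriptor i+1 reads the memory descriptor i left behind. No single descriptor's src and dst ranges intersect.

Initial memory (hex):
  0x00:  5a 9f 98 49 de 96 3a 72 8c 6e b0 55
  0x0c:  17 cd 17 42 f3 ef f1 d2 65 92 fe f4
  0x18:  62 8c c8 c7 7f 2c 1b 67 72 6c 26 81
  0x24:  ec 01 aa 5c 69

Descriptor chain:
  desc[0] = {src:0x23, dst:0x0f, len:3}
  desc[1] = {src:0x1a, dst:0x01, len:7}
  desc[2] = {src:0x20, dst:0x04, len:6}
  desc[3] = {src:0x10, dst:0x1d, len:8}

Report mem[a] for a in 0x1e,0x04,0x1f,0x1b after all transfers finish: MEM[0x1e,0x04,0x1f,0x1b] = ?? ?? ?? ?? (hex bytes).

D0: mem[0x0f..0x11] <- [81 ec 01]
D1: mem[0x01..0x07] <- [c8 c7 7f 2c 1b 67 72]
D2: mem[0x04..0x09] <- [72 6c 26 81 ec 01]
D3: mem[0x1d..0x24] <- [ec 01 f1 d2 65 92 fe f4]
query mem[0x1e]=0x01, mem[0x04]=0x72, mem[0x1f]=0xf1, mem[0x1b]=0xc7

MEM[0x1e,0x04,0x1f,0x1b] = 01 72 f1 c7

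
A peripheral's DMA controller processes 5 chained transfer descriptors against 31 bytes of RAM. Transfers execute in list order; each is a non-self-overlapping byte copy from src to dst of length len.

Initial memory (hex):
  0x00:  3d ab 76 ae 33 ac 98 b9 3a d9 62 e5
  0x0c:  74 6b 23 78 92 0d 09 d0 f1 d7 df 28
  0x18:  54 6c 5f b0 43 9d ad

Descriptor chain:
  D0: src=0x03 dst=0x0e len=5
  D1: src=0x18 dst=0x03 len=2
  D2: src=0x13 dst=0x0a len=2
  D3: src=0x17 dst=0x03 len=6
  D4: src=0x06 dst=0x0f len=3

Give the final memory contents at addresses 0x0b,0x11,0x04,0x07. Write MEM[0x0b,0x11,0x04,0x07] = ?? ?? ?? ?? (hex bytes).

MEM[0x0b,0x11,0x04,0x07] = f1 43 54 b0

#0 dst[0x0e+5] := {0xae,0x33,0xac,0x98,0xb9}
#1 dst[0x03+2] := {0x54,0x6c}
#2 dst[0x0a+2] := {0xd0,0xf1}
#3 dst[0x03+6] := {0x28,0x54,0x6c,0x5f,0xb0,0x43}
#4 dst[0x0f+3] := {0x5f,0xb0,0x43}
query mem[0x0b]=0xf1, mem[0x11]=0x43, mem[0x04]=0x54, mem[0x07]=0xb0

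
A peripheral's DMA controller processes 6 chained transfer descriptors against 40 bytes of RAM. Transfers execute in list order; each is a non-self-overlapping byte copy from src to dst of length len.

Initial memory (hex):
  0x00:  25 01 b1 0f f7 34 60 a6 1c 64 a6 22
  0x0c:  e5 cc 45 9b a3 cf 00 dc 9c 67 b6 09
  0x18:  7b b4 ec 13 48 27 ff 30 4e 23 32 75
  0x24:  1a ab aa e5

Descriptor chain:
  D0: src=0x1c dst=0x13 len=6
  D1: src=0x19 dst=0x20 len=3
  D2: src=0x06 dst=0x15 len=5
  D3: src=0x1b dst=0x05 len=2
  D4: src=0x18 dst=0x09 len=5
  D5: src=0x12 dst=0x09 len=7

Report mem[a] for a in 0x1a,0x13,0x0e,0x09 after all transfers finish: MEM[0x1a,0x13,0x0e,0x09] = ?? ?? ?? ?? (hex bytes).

MEM[0x1a,0x13,0x0e,0x09] = ec 48 1c 00

#0 dst[0x13+6] := {0x48,0x27,0xff,0x30,0x4e,0x23}
#1 dst[0x20+3] := {0xb4,0xec,0x13}
#2 dst[0x15+5] := {0x60,0xa6,0x1c,0x64,0xa6}
#3 dst[0x05+2] := {0x13,0x48}
#4 dst[0x09+5] := {0x64,0xa6,0xec,0x13,0x48}
#5 dst[0x09+7] := {0x00,0x48,0x27,0x60,0xa6,0x1c,0x64}
query mem[0x1a]=0xec, mem[0x13]=0x48, mem[0x0e]=0x1c, mem[0x09]=0x00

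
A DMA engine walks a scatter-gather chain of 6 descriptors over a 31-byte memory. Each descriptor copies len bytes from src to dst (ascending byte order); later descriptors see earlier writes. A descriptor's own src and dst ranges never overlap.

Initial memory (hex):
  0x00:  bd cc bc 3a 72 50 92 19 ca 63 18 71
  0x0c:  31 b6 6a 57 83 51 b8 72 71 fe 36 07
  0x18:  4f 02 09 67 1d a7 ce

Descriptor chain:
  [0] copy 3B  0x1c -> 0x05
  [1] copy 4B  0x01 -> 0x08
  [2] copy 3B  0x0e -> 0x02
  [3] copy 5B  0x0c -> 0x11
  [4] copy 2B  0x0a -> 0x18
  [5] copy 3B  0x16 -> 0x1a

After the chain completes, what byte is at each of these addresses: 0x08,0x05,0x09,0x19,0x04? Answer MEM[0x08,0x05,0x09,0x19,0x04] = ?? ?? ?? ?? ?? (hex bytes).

#0 dst[0x05+3] := {0x1d,0xa7,0xce}
#1 dst[0x08+4] := {0xcc,0xbc,0x3a,0x72}
#2 dst[0x02+3] := {0x6a,0x57,0x83}
#3 dst[0x11+5] := {0x31,0xb6,0x6a,0x57,0x83}
#4 dst[0x18+2] := {0x3a,0x72}
#5 dst[0x1a+3] := {0x36,0x07,0x3a}
query mem[0x08]=0xcc, mem[0x05]=0x1d, mem[0x09]=0xbc, mem[0x19]=0x72, mem[0x04]=0x83

MEM[0x08,0x05,0x09,0x19,0x04] = cc 1d bc 72 83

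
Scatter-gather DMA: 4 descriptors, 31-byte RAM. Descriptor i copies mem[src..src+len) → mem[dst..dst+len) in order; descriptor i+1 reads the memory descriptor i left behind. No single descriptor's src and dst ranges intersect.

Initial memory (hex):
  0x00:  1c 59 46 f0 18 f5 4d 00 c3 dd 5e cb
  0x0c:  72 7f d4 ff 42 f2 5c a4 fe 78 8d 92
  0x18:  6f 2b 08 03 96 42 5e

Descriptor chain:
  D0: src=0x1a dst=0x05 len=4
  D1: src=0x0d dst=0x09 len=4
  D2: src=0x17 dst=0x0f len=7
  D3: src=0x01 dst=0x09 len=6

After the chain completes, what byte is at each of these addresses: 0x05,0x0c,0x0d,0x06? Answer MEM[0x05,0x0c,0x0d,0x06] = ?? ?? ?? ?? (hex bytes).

MEM[0x05,0x0c,0x0d,0x06] = 08 18 08 03

  after D0: wrote 4B at 0x05 = 08039642
  after D1: wrote 4B at 0x09 = 7fd4ff42
  after D2: wrote 7B at 0x0f = 926f2b08039642
  after D3: wrote 6B at 0x09 = 5946f0180803
query mem[0x05]=0x08, mem[0x0c]=0x18, mem[0x0d]=0x08, mem[0x06]=0x03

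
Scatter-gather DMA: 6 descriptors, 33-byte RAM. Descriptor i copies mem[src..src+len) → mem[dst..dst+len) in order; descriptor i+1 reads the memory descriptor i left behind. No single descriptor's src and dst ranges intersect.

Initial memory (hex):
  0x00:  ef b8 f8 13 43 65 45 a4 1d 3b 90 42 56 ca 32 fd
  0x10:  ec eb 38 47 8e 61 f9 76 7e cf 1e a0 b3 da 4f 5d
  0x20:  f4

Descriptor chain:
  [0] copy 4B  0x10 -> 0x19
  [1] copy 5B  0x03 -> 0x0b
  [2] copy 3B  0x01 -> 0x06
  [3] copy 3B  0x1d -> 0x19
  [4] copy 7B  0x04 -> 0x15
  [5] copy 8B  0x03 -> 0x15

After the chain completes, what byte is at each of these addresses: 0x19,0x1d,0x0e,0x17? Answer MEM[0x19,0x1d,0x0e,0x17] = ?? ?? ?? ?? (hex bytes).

#0 dst[0x19+4] := {0xec,0xeb,0x38,0x47}
#1 dst[0x0b+5] := {0x13,0x43,0x65,0x45,0xa4}
#2 dst[0x06+3] := {0xb8,0xf8,0x13}
#3 dst[0x19+3] := {0xda,0x4f,0x5d}
#4 dst[0x15+7] := {0x43,0x65,0xb8,0xf8,0x13,0x3b,0x90}
#5 dst[0x15+8] := {0x13,0x43,0x65,0xb8,0xf8,0x13,0x3b,0x90}
query mem[0x19]=0xf8, mem[0x1d]=0xda, mem[0x0e]=0x45, mem[0x17]=0x65

MEM[0x19,0x1d,0x0e,0x17] = f8 da 45 65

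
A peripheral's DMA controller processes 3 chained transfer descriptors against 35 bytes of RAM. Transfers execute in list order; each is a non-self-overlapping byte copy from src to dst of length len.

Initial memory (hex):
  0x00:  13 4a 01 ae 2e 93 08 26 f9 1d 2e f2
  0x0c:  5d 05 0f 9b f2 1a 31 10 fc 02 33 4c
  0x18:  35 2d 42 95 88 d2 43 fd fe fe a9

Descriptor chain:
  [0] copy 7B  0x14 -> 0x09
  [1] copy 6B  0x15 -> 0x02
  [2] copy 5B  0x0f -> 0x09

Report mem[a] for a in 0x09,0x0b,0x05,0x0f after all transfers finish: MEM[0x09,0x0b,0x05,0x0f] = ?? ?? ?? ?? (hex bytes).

MEM[0x09,0x0b,0x05,0x0f] = 42 1a 35 42

  after D0: wrote 7B at 0x09 = fc02334c352d42
  after D1: wrote 6B at 0x02 = 02334c352d42
  after D2: wrote 5B at 0x09 = 42f21a3110
query mem[0x09]=0x42, mem[0x0b]=0x1a, mem[0x05]=0x35, mem[0x0f]=0x42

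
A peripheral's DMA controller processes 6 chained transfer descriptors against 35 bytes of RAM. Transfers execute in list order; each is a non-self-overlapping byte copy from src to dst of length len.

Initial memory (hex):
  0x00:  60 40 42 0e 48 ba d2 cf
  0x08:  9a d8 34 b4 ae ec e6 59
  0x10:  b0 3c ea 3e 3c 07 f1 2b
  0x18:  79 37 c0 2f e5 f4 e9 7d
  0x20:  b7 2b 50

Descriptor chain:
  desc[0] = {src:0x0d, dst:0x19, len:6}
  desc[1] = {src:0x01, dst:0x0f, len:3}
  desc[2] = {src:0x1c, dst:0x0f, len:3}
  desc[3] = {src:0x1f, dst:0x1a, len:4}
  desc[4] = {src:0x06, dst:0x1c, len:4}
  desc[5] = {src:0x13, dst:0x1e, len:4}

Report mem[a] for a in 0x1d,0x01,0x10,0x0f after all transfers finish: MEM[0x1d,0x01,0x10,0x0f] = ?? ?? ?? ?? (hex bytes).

#0 dst[0x19+6] := {0xec,0xe6,0x59,0xb0,0x3c,0xea}
#1 dst[0x0f+3] := {0x40,0x42,0x0e}
#2 dst[0x0f+3] := {0xb0,0x3c,0xea}
#3 dst[0x1a+4] := {0x7d,0xb7,0x2b,0x50}
#4 dst[0x1c+4] := {0xd2,0xcf,0x9a,0xd8}
#5 dst[0x1e+4] := {0x3e,0x3c,0x07,0xf1}
query mem[0x1d]=0xcf, mem[0x01]=0x40, mem[0x10]=0x3c, mem[0x0f]=0xb0

MEM[0x1d,0x01,0x10,0x0f] = cf 40 3c b0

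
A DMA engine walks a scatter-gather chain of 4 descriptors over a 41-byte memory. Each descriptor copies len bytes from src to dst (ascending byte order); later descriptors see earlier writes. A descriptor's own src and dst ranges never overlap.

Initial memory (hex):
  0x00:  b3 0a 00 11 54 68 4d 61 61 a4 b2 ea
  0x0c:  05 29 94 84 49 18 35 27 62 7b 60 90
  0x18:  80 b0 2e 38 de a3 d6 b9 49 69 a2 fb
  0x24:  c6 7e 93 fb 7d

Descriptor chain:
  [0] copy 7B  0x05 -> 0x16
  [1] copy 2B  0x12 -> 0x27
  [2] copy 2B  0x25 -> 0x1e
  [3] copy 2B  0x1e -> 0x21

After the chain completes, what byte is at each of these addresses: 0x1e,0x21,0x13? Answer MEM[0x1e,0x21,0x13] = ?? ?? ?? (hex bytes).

MEM[0x1e,0x21,0x13] = 7e 7e 27

#0 dst[0x16+7] := {0x68,0x4d,0x61,0x61,0xa4,0xb2,0xea}
#1 dst[0x27+2] := {0x35,0x27}
#2 dst[0x1e+2] := {0x7e,0x93}
#3 dst[0x21+2] := {0x7e,0x93}
query mem[0x1e]=0x7e, mem[0x21]=0x7e, mem[0x13]=0x27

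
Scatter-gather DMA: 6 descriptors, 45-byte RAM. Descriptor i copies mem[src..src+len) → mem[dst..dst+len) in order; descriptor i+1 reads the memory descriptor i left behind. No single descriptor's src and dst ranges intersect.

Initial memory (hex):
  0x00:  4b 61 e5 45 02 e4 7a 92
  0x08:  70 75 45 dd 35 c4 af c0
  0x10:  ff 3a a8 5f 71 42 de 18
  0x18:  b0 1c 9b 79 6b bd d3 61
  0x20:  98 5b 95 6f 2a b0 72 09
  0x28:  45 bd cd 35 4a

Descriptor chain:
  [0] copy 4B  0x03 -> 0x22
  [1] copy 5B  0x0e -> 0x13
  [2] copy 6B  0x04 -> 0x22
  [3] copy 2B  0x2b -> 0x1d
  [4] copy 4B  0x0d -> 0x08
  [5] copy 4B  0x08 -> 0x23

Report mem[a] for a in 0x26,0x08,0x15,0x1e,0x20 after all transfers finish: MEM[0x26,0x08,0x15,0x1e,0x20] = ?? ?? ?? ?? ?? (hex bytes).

MEM[0x26,0x08,0x15,0x1e,0x20] = ff c4 ff 4a 98

[0] 0x03->0x22 len=4 : 45 02 e4 7a
[1] 0x0e->0x13 len=5 : af c0 ff 3a a8
[2] 0x04->0x22 len=6 : 02 e4 7a 92 70 75
[3] 0x2b->0x1d len=2 : 35 4a
[4] 0x0d->0x08 len=4 : c4 af c0 ff
[5] 0x08->0x23 len=4 : c4 af c0 ff
query mem[0x26]=0xff, mem[0x08]=0xc4, mem[0x15]=0xff, mem[0x1e]=0x4a, mem[0x20]=0x98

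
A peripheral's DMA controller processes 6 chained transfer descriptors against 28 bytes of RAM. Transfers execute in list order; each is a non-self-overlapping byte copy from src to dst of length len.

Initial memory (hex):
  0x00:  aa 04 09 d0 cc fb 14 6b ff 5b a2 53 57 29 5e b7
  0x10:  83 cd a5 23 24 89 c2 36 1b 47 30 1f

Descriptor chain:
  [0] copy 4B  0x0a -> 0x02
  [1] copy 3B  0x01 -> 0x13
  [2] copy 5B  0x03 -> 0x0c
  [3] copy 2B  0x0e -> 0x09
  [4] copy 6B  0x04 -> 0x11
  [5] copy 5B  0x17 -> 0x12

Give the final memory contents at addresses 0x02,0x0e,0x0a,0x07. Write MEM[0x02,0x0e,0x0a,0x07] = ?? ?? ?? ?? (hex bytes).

#0 dst[0x02+4] := {0xa2,0x53,0x57,0x29}
#1 dst[0x13+3] := {0x04,0xa2,0x53}
#2 dst[0x0c+5] := {0x53,0x57,0x29,0x14,0x6b}
#3 dst[0x09+2] := {0x29,0x14}
#4 dst[0x11+6] := {0x57,0x29,0x14,0x6b,0xff,0x29}
#5 dst[0x12+5] := {0x36,0x1b,0x47,0x30,0x1f}
query mem[0x02]=0xa2, mem[0x0e]=0x29, mem[0x0a]=0x14, mem[0x07]=0x6b

MEM[0x02,0x0e,0x0a,0x07] = a2 29 14 6b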